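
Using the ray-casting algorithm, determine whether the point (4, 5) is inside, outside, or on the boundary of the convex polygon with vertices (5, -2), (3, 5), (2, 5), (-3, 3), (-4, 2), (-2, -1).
The point (4, 5) lies strictly outside the polygon

Cast a horizontal ray to the right from the query point and count how many polygon edges it crosses (each edge strictly once or zero times, handled with the usual half-open convention). 
Parity of crossings → even ⇒ outside.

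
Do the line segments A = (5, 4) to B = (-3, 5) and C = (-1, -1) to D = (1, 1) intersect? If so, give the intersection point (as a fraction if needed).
No (intersection of containing lines falls outside at least one segment)

Parametrize and solve: t = 1/9, s = 23/9. At least one of these is outside [0, 1], so the segments do not intersect.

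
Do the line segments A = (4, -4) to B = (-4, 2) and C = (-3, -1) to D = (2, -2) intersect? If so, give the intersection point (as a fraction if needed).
Yes; intersection at (12/11, -20/11) (t = 4/11 on AB, s = 9/11 on CD)

Parametrize AB as A + t(B − A) = (4 + -8 t, -4 + 6 t) and CD as C + s(D − C) = (-3 + 5 s, -1 + -1 s). Solve the linear system for (t, s). Determinant = 22 ≠ 0, so a unique intersection of the containing lines exists. Solution: t = 4/11, s = 9/11 — both in [0, 1], so the segments cross. Intersection point: (12/11, -20/11).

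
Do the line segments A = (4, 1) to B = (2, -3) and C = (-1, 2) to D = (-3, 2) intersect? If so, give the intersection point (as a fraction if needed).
No (intersection of containing lines falls outside at least one segment)

Parametrize and solve: t = -1/4, s = -11/4. At least one of these is outside [0, 1], so the segments do not intersect.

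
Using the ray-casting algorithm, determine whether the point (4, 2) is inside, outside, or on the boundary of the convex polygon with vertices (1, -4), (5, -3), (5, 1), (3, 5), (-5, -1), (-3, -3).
The point (4, 2) lies strictly inside the polygon

Cast a horizontal ray to the right from the query point and count how many polygon edges it crosses (each edge strictly once or zero times, handled with the usual half-open convention). 
Parity of crossings → odd ⇒ inside.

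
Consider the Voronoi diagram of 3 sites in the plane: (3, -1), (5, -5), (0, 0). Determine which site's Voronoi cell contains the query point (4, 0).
Nearest site = (3, -1)

The Voronoi cell of site s contains exactly those query points closer to s than to any other site. Compute squared distances from q = (4, 0) to each site:
  (3 − 4)² + (-1 − 0)² = 2
  (0 − 4)² + (0 − 0)² = 16
  (5 − 4)² + (-5 − 0)² = 26
Minimum is attained by (3, -1), so q lies in its Voronoi cell.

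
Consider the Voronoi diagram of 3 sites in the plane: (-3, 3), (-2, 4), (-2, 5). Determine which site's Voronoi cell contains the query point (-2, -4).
Nearest site = (-3, 3)

The Voronoi cell of site s contains exactly those query points closer to s than to any other site. Compute squared distances from q = (-2, -4) to each site:
  (-3 − -2)² + (3 − -4)² = 50
  (-2 − -2)² + (4 − -4)² = 64
  (-2 − -2)² + (5 − -4)² = 81
Minimum is attained by (-3, 3), so q lies in its Voronoi cell.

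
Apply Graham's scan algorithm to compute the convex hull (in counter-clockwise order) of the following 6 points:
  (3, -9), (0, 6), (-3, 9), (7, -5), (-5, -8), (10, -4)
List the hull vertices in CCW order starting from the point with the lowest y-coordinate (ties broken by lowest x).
Hull (CCW) = [(3, -9), (10, -4), (-3, 9), (-5, -8)]

Graham scan procedure:
  1. Find the pivot p₀ = point with lowest y (tie → lowest x): (3, -9).
  2. Sort the remaining points by polar angle around p₀.
  3. Walk through sorted points, maintaining a stack; pop the top while the last three entries make a non-left turn (cross product ≤ 0).
  4. Final stack is the convex hull in CCW order: (3, -9), (10, -4), (-3, 9), (-5, -8).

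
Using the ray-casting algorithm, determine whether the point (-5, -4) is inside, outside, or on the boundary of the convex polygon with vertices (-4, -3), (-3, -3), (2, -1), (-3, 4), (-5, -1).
The point (-5, -4) lies strictly outside the polygon

Cast a horizontal ray to the right from the query point and count how many polygon edges it crosses (each edge strictly once or zero times, handled with the usual half-open convention). 
Parity of crossings → even ⇒ outside.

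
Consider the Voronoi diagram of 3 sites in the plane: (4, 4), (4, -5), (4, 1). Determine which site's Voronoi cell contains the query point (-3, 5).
Nearest site = (4, 4)

The Voronoi cell of site s contains exactly those query points closer to s than to any other site. Compute squared distances from q = (-3, 5) to each site:
  (4 − -3)² + (4 − 5)² = 50
  (4 − -3)² + (1 − 5)² = 65
  (4 − -3)² + (-5 − 5)² = 149
Minimum is attained by (4, 4), so q lies in its Voronoi cell.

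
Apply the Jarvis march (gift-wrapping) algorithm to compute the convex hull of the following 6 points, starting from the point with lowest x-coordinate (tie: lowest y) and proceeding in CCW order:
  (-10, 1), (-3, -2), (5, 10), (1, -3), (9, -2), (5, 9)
Hull (CCW) = [(-10, 1), (-3, -2), (1, -3), (9, -2), (5, 10)]

Jarvis march: at each step, from the current hull vertex p, select the next vertex q as the point such that every other point lies strictly to the left of (or on) the directed line p → q. (Equivalently: for every other point r, the cross product (q − p) × (r − p) ≥ 0.)
Starting point (lowest x, tie lowest y): (-10, 1). Wrap until returning to start. Resulting hull: (-10, 1), (-3, -2), (1, -3), (9, -2), (5, 10).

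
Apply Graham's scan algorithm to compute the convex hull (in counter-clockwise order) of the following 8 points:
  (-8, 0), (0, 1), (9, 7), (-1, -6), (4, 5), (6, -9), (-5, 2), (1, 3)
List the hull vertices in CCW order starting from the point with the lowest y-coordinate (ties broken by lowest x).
Hull (CCW) = [(6, -9), (9, 7), (-5, 2), (-8, 0), (-1, -6)]

Graham scan procedure:
  1. Find the pivot p₀ = point with lowest y (tie → lowest x): (6, -9).
  2. Sort the remaining points by polar angle around p₀.
  3. Walk through sorted points, maintaining a stack; pop the top while the last three entries make a non-left turn (cross product ≤ 0).
  4. Final stack is the convex hull in CCW order: (6, -9), (9, 7), (-5, 2), (-8, 0), (-1, -6).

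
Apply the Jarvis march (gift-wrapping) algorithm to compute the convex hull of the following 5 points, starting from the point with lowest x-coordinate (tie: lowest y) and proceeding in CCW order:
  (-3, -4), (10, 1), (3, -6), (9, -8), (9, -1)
Hull (CCW) = [(-3, -4), (9, -8), (10, 1)]

Jarvis march: at each step, from the current hull vertex p, select the next vertex q as the point such that every other point lies strictly to the left of (or on) the directed line p → q. (Equivalently: for every other point r, the cross product (q − p) × (r − p) ≥ 0.)
Starting point (lowest x, tie lowest y): (-3, -4). Wrap until returning to start. Resulting hull: (-3, -4), (9, -8), (10, 1).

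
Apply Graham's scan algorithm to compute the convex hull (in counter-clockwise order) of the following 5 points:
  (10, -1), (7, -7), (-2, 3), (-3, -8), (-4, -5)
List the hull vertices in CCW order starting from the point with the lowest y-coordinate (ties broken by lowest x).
Hull (CCW) = [(-3, -8), (7, -7), (10, -1), (-2, 3), (-4, -5)]

Graham scan procedure:
  1. Find the pivot p₀ = point with lowest y (tie → lowest x): (-3, -8).
  2. Sort the remaining points by polar angle around p₀.
  3. Walk through sorted points, maintaining a stack; pop the top while the last three entries make a non-left turn (cross product ≤ 0).
  4. Final stack is the convex hull in CCW order: (-3, -8), (7, -7), (10, -1), (-2, 3), (-4, -5).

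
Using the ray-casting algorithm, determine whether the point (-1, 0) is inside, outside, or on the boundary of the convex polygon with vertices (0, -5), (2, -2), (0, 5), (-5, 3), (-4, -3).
The point (-1, 0) lies strictly inside the polygon

Cast a horizontal ray to the right from the query point and count how many polygon edges it crosses (each edge strictly once or zero times, handled with the usual half-open convention). 
Parity of crossings → odd ⇒ inside.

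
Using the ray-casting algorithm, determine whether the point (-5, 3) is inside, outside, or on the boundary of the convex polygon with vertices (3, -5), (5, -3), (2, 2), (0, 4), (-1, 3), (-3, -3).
The point (-5, 3) lies strictly outside the polygon

Cast a horizontal ray to the right from the query point and count how many polygon edges it crosses (each edge strictly once or zero times, handled with the usual half-open convention). 
Parity of crossings → even ⇒ outside.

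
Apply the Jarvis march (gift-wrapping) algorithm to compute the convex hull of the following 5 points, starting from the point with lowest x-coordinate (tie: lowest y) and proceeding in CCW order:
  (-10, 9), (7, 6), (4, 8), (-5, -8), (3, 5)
Hull (CCW) = [(-10, 9), (-5, -8), (7, 6), (4, 8)]

Jarvis march: at each step, from the current hull vertex p, select the next vertex q as the point such that every other point lies strictly to the left of (or on) the directed line p → q. (Equivalently: for every other point r, the cross product (q − p) × (r − p) ≥ 0.)
Starting point (lowest x, tie lowest y): (-10, 9). Wrap until returning to start. Resulting hull: (-10, 9), (-5, -8), (7, 6), (4, 8).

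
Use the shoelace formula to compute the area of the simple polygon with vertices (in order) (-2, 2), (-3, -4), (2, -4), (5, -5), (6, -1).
Area = 79/2

Shoelace formula: Area = (1/2) |Σ_i (x_i · y_{i+1} − x_{i+1} · y_i)| (indices mod n). Compute each cross term:
  (-2)(-4) − (-3)(2) = 14
  (-3)(-4) − (2)(-4) = 20
  (2)(-5) − (5)(-4) = 10
  (5)(-1) − (6)(-5) = 25
  (6)(2) − (-2)(-1) = 10
Sum = 79, so (signed) Area = 79/2 = 79/2, |Area| = 79/2.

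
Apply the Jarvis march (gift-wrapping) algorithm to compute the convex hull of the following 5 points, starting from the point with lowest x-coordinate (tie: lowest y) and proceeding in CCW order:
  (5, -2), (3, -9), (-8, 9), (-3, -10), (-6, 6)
Hull (CCW) = [(-8, 9), (-3, -10), (3, -9), (5, -2)]

Jarvis march: at each step, from the current hull vertex p, select the next vertex q as the point such that every other point lies strictly to the left of (or on) the directed line p → q. (Equivalently: for every other point r, the cross product (q − p) × (r − p) ≥ 0.)
Starting point (lowest x, tie lowest y): (-8, 9). Wrap until returning to start. Resulting hull: (-8, 9), (-3, -10), (3, -9), (5, -2).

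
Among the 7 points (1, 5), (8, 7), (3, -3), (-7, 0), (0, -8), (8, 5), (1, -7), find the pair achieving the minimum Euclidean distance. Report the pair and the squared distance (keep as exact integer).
Pair = ((0, -8), (1, -7)); squared distance = 2

Compute all C(7, 2) = 21 pairwise squared distances (x_i − x_j)² + (y_i − y_j)². The minimum is 2, attained by the pair ((0, -8), (1, -7)).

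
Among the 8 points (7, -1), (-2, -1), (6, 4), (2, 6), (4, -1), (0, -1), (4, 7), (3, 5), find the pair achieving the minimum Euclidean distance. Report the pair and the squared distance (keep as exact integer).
Pair = ((2, 6), (3, 5)); squared distance = 2

Compute all C(8, 2) = 28 pairwise squared distances (x_i − x_j)² + (y_i − y_j)². The minimum is 2, attained by the pair ((2, 6), (3, 5)).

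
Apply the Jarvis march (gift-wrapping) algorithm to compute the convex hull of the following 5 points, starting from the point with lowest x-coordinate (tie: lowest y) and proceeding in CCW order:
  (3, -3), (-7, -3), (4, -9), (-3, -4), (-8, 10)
Hull (CCW) = [(-8, 10), (-7, -3), (4, -9), (3, -3)]

Jarvis march: at each step, from the current hull vertex p, select the next vertex q as the point such that every other point lies strictly to the left of (or on) the directed line p → q. (Equivalently: for every other point r, the cross product (q − p) × (r − p) ≥ 0.)
Starting point (lowest x, tie lowest y): (-8, 10). Wrap until returning to start. Resulting hull: (-8, 10), (-7, -3), (4, -9), (3, -3).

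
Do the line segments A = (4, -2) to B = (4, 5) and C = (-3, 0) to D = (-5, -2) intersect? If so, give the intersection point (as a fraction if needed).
No (intersection of containing lines falls outside at least one segment)

Parametrize and solve: t = 9/7, s = -7/2. At least one of these is outside [0, 1], so the segments do not intersect.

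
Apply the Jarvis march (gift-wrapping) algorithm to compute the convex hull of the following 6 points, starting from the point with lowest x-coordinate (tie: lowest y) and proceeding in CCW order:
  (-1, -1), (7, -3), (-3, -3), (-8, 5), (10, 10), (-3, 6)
Hull (CCW) = [(-8, 5), (-3, -3), (7, -3), (10, 10)]

Jarvis march: at each step, from the current hull vertex p, select the next vertex q as the point such that every other point lies strictly to the left of (or on) the directed line p → q. (Equivalently: for every other point r, the cross product (q − p) × (r − p) ≥ 0.)
Starting point (lowest x, tie lowest y): (-8, 5). Wrap until returning to start. Resulting hull: (-8, 5), (-3, -3), (7, -3), (10, 10).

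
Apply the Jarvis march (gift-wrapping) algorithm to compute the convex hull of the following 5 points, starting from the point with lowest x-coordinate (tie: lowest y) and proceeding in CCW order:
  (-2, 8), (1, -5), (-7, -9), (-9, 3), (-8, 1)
Hull (CCW) = [(-9, 3), (-7, -9), (1, -5), (-2, 8)]

Jarvis march: at each step, from the current hull vertex p, select the next vertex q as the point such that every other point lies strictly to the left of (or on) the directed line p → q. (Equivalently: for every other point r, the cross product (q − p) × (r − p) ≥ 0.)
Starting point (lowest x, tie lowest y): (-9, 3). Wrap until returning to start. Resulting hull: (-9, 3), (-7, -9), (1, -5), (-2, 8).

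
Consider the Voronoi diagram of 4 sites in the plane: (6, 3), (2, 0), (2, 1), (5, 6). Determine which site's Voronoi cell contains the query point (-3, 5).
Nearest site = (2, 1)

The Voronoi cell of site s contains exactly those query points closer to s than to any other site. Compute squared distances from q = (-3, 5) to each site:
  (2 − -3)² + (1 − 5)² = 41
  (2 − -3)² + (0 − 5)² = 50
  (5 − -3)² + (6 − 5)² = 65
  (6 − -3)² + (3 − 5)² = 85
Minimum is attained by (2, 1), so q lies in its Voronoi cell.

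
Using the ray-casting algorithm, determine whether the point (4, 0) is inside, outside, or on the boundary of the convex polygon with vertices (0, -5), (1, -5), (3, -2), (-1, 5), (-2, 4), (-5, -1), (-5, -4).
The point (4, 0) lies strictly outside the polygon

Cast a horizontal ray to the right from the query point and count how many polygon edges it crosses (each edge strictly once or zero times, handled with the usual half-open convention). 
Parity of crossings → even ⇒ outside.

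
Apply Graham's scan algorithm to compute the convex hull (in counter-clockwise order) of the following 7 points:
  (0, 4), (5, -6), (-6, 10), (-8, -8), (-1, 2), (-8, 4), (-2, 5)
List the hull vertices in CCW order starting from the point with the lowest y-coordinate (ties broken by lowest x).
Hull (CCW) = [(-8, -8), (5, -6), (0, 4), (-6, 10), (-8, 4)]

Graham scan procedure:
  1. Find the pivot p₀ = point with lowest y (tie → lowest x): (-8, -8).
  2. Sort the remaining points by polar angle around p₀.
  3. Walk through sorted points, maintaining a stack; pop the top while the last three entries make a non-left turn (cross product ≤ 0).
  4. Final stack is the convex hull in CCW order: (-8, -8), (5, -6), (0, 4), (-6, 10), (-8, 4).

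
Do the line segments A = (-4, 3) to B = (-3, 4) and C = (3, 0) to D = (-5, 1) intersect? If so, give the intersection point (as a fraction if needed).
No (intersection of containing lines falls outside at least one segment)

Parametrize and solve: t = -17/9, s = 10/9. At least one of these is outside [0, 1], so the segments do not intersect.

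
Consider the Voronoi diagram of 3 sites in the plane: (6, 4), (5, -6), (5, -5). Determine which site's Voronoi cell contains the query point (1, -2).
Nearest site = (5, -5)

The Voronoi cell of site s contains exactly those query points closer to s than to any other site. Compute squared distances from q = (1, -2) to each site:
  (5 − 1)² + (-5 − -2)² = 25
  (5 − 1)² + (-6 − -2)² = 32
  (6 − 1)² + (4 − -2)² = 61
Minimum is attained by (5, -5), so q lies in its Voronoi cell.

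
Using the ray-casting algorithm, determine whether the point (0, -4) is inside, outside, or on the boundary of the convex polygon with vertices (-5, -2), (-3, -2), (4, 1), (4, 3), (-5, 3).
The point (0, -4) lies strictly outside the polygon

Cast a horizontal ray to the right from the query point and count how many polygon edges it crosses (each edge strictly once or zero times, handled with the usual half-open convention). 
Parity of crossings → even ⇒ outside.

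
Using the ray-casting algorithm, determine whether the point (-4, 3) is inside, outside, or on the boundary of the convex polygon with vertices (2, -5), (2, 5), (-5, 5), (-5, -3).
The point (-4, 3) lies strictly inside the polygon

Cast a horizontal ray to the right from the query point and count how many polygon edges it crosses (each edge strictly once or zero times, handled with the usual half-open convention). 
Parity of crossings → odd ⇒ inside.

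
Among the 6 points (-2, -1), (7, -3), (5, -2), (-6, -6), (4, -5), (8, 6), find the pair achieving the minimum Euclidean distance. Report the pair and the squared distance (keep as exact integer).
Pair = ((7, -3), (5, -2)); squared distance = 5

Compute all C(6, 2) = 15 pairwise squared distances (x_i − x_j)² + (y_i − y_j)². The minimum is 5, attained by the pair ((7, -3), (5, -2)).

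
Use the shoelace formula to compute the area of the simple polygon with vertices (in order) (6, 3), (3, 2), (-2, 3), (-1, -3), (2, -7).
Area = 43

Shoelace formula: Area = (1/2) |Σ_i (x_i · y_{i+1} − x_{i+1} · y_i)| (indices mod n). Compute each cross term:
  (6)(2) − (3)(3) = 3
  (3)(3) − (-2)(2) = 13
  (-2)(-3) − (-1)(3) = 9
  (-1)(-7) − (2)(-3) = 13
  (2)(3) − (6)(-7) = 48
Sum = 86, so (signed) Area = 86/2 = 43, |Area| = 43.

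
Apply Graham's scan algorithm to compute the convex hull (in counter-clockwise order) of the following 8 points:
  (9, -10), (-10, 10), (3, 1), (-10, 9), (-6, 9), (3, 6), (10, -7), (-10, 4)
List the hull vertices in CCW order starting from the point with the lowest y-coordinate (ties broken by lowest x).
Hull (CCW) = [(9, -10), (10, -7), (3, 6), (-6, 9), (-10, 10), (-10, 4)]

Graham scan procedure:
  1. Find the pivot p₀ = point with lowest y (tie → lowest x): (9, -10).
  2. Sort the remaining points by polar angle around p₀.
  3. Walk through sorted points, maintaining a stack; pop the top while the last three entries make a non-left turn (cross product ≤ 0).
  4. Final stack is the convex hull in CCW order: (9, -10), (10, -7), (3, 6), (-6, 9), (-10, 10), (-10, 4).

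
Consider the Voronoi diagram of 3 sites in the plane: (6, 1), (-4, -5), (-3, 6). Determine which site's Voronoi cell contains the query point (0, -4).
Nearest site = (-4, -5)

The Voronoi cell of site s contains exactly those query points closer to s than to any other site. Compute squared distances from q = (0, -4) to each site:
  (-4 − 0)² + (-5 − -4)² = 17
  (6 − 0)² + (1 − -4)² = 61
  (-3 − 0)² + (6 − -4)² = 109
Minimum is attained by (-4, -5), so q lies in its Voronoi cell.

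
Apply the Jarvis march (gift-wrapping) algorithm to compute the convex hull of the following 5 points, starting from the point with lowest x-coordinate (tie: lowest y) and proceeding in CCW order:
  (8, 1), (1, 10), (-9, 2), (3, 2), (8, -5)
Hull (CCW) = [(-9, 2), (8, -5), (8, 1), (1, 10)]

Jarvis march: at each step, from the current hull vertex p, select the next vertex q as the point such that every other point lies strictly to the left of (or on) the directed line p → q. (Equivalently: for every other point r, the cross product (q − p) × (r − p) ≥ 0.)
Starting point (lowest x, tie lowest y): (-9, 2). Wrap until returning to start. Resulting hull: (-9, 2), (8, -5), (8, 1), (1, 10).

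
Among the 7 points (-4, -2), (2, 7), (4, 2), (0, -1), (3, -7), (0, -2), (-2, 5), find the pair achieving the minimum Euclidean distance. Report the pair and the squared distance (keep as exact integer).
Pair = ((0, -1), (0, -2)); squared distance = 1

Compute all C(7, 2) = 21 pairwise squared distances (x_i − x_j)² + (y_i − y_j)². The minimum is 1, attained by the pair ((0, -1), (0, -2)).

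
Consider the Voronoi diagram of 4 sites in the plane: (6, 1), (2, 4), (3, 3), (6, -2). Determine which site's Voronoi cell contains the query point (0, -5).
Nearest site = (6, -2)

The Voronoi cell of site s contains exactly those query points closer to s than to any other site. Compute squared distances from q = (0, -5) to each site:
  (6 − 0)² + (-2 − -5)² = 45
  (6 − 0)² + (1 − -5)² = 72
  (3 − 0)² + (3 − -5)² = 73
  (2 − 0)² + (4 − -5)² = 85
Minimum is attained by (6, -2), so q lies in its Voronoi cell.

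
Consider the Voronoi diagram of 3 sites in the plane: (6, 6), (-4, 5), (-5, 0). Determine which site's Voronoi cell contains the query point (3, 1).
Nearest site = (6, 6)

The Voronoi cell of site s contains exactly those query points closer to s than to any other site. Compute squared distances from q = (3, 1) to each site:
  (6 − 3)² + (6 − 1)² = 34
  (-5 − 3)² + (0 − 1)² = 65
  (-4 − 3)² + (5 − 1)² = 65
Minimum is attained by (6, 6), so q lies in its Voronoi cell.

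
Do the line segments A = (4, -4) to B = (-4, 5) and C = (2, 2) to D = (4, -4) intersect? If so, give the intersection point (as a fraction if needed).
Yes; intersection at (4, -4) (t = 0 on AB, s = 1 on CD)

Parametrize AB as A + t(B − A) = (4 + -8 t, -4 + 9 t) and CD as C + s(D − C) = (2 + 2 s, 2 + -6 s). Solve the linear system for (t, s). Determinant = -30 ≠ 0, so a unique intersection of the containing lines exists. Solution: t = 0, s = 1 — both in [0, 1], so the segments cross. Intersection point: (4, -4).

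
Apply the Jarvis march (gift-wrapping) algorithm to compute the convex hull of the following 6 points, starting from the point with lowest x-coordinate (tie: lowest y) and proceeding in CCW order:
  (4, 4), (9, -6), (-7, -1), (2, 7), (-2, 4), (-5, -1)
Hull (CCW) = [(-7, -1), (9, -6), (4, 4), (2, 7), (-2, 4)]

Jarvis march: at each step, from the current hull vertex p, select the next vertex q as the point such that every other point lies strictly to the left of (or on) the directed line p → q. (Equivalently: for every other point r, the cross product (q − p) × (r − p) ≥ 0.)
Starting point (lowest x, tie lowest y): (-7, -1). Wrap until returning to start. Resulting hull: (-7, -1), (9, -6), (4, 4), (2, 7), (-2, 4).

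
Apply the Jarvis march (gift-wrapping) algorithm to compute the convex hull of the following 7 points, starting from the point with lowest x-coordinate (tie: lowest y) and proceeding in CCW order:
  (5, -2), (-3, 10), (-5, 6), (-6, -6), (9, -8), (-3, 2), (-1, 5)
Hull (CCW) = [(-6, -6), (9, -8), (-3, 10), (-5, 6)]

Jarvis march: at each step, from the current hull vertex p, select the next vertex q as the point such that every other point lies strictly to the left of (or on) the directed line p → q. (Equivalently: for every other point r, the cross product (q − p) × (r − p) ≥ 0.)
Starting point (lowest x, tie lowest y): (-6, -6). Wrap until returning to start. Resulting hull: (-6, -6), (9, -8), (-3, 10), (-5, 6).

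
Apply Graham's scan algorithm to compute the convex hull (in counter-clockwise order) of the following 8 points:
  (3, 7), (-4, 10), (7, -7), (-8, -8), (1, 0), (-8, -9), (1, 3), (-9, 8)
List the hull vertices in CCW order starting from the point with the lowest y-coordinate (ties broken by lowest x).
Hull (CCW) = [(-8, -9), (7, -7), (3, 7), (-4, 10), (-9, 8)]

Graham scan procedure:
  1. Find the pivot p₀ = point with lowest y (tie → lowest x): (-8, -9).
  2. Sort the remaining points by polar angle around p₀.
  3. Walk through sorted points, maintaining a stack; pop the top while the last three entries make a non-left turn (cross product ≤ 0).
  4. Final stack is the convex hull in CCW order: (-8, -9), (7, -7), (3, 7), (-4, 10), (-9, 8).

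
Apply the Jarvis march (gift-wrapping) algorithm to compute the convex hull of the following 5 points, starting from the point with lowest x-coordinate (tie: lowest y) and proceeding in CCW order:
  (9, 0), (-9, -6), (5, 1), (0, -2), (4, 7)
Hull (CCW) = [(-9, -6), (9, 0), (4, 7)]

Jarvis march: at each step, from the current hull vertex p, select the next vertex q as the point such that every other point lies strictly to the left of (or on) the directed line p → q. (Equivalently: for every other point r, the cross product (q − p) × (r − p) ≥ 0.)
Starting point (lowest x, tie lowest y): (-9, -6). Wrap until returning to start. Resulting hull: (-9, -6), (9, 0), (4, 7).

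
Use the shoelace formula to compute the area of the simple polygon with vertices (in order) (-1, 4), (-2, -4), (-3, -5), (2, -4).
Area = 18

Shoelace formula: Area = (1/2) |Σ_i (x_i · y_{i+1} − x_{i+1} · y_i)| (indices mod n). Compute each cross term:
  (-1)(-4) − (-2)(4) = 12
  (-2)(-5) − (-3)(-4) = -2
  (-3)(-4) − (2)(-5) = 22
  (2)(4) − (-1)(-4) = 4
Sum = 36, so (signed) Area = 36/2 = 18, |Area| = 18.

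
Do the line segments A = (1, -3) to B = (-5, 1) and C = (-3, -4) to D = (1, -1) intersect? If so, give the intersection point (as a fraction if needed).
Yes; intersection at (-7/17, -35/17) (t = 4/17 on AB, s = 11/17 on CD)

Parametrize AB as A + t(B − A) = (1 + -6 t, -3 + 4 t) and CD as C + s(D − C) = (-3 + 4 s, -4 + 3 s). Solve the linear system for (t, s). Determinant = 34 ≠ 0, so a unique intersection of the containing lines exists. Solution: t = 4/17, s = 11/17 — both in [0, 1], so the segments cross. Intersection point: (-7/17, -35/17).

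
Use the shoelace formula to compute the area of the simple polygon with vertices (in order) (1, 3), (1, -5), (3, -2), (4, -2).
Area = 21/2

Shoelace formula: Area = (1/2) |Σ_i (x_i · y_{i+1} − x_{i+1} · y_i)| (indices mod n). Compute each cross term:
  (1)(-5) − (1)(3) = -8
  (1)(-2) − (3)(-5) = 13
  (3)(-2) − (4)(-2) = 2
  (4)(3) − (1)(-2) = 14
Sum = 21, so (signed) Area = 21/2 = 21/2, |Area| = 21/2.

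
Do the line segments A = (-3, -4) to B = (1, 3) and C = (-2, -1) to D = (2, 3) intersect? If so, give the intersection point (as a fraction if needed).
Yes; intersection at (-1/3, 2/3) (t = 2/3 on AB, s = 5/12 on CD)

Parametrize AB as A + t(B − A) = (-3 + 4 t, -4 + 7 t) and CD as C + s(D − C) = (-2 + 4 s, -1 + 4 s). Solve the linear system for (t, s). Determinant = 12 ≠ 0, so a unique intersection of the containing lines exists. Solution: t = 2/3, s = 5/12 — both in [0, 1], so the segments cross. Intersection point: (-1/3, 2/3).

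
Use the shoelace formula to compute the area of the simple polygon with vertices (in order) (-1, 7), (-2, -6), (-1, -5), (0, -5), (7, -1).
Area = 56

Shoelace formula: Area = (1/2) |Σ_i (x_i · y_{i+1} − x_{i+1} · y_i)| (indices mod n). Compute each cross term:
  (-1)(-6) − (-2)(7) = 20
  (-2)(-5) − (-1)(-6) = 4
  (-1)(-5) − (0)(-5) = 5
  (0)(-1) − (7)(-5) = 35
  (7)(7) − (-1)(-1) = 48
Sum = 112, so (signed) Area = 112/2 = 56, |Area| = 56.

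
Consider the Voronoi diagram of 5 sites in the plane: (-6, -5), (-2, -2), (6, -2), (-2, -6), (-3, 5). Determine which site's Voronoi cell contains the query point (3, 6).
Nearest site = (-3, 5)

The Voronoi cell of site s contains exactly those query points closer to s than to any other site. Compute squared distances from q = (3, 6) to each site:
  (-3 − 3)² + (5 − 6)² = 37
  (6 − 3)² + (-2 − 6)² = 73
  (-2 − 3)² + (-2 − 6)² = 89
  (-2 − 3)² + (-6 − 6)² = 169
  (-6 − 3)² + (-5 − 6)² = 202
Minimum is attained by (-3, 5), so q lies in its Voronoi cell.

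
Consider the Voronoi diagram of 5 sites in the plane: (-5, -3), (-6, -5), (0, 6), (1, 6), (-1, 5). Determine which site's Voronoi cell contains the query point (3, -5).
Nearest site = (-5, -3)

The Voronoi cell of site s contains exactly those query points closer to s than to any other site. Compute squared distances from q = (3, -5) to each site:
  (-5 − 3)² + (-3 − -5)² = 68
  (-6 − 3)² + (-5 − -5)² = 81
  (-1 − 3)² + (5 − -5)² = 116
  (1 − 3)² + (6 − -5)² = 125
  (0 − 3)² + (6 − -5)² = 130
Minimum is attained by (-5, -3), so q lies in its Voronoi cell.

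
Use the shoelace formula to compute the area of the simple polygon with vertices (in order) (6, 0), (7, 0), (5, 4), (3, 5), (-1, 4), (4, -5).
Area = 77/2

Shoelace formula: Area = (1/2) |Σ_i (x_i · y_{i+1} − x_{i+1} · y_i)| (indices mod n). Compute each cross term:
  (6)(0) − (7)(0) = 0
  (7)(4) − (5)(0) = 28
  (5)(5) − (3)(4) = 13
  (3)(4) − (-1)(5) = 17
  (-1)(-5) − (4)(4) = -11
  (4)(0) − (6)(-5) = 30
Sum = 77, so (signed) Area = 77/2 = 77/2, |Area| = 77/2.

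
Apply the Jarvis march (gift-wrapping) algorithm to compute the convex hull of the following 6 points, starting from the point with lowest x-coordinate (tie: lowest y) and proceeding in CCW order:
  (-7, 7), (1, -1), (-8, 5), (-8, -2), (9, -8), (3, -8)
Hull (CCW) = [(-8, -2), (3, -8), (9, -8), (-7, 7), (-8, 5)]

Jarvis march: at each step, from the current hull vertex p, select the next vertex q as the point such that every other point lies strictly to the left of (or on) the directed line p → q. (Equivalently: for every other point r, the cross product (q − p) × (r − p) ≥ 0.)
Starting point (lowest x, tie lowest y): (-8, -2). Wrap until returning to start. Resulting hull: (-8, -2), (3, -8), (9, -8), (-7, 7), (-8, 5).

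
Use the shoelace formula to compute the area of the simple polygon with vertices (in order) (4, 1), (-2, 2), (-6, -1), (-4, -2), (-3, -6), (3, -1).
Area = 39

Shoelace formula: Area = (1/2) |Σ_i (x_i · y_{i+1} − x_{i+1} · y_i)| (indices mod n). Compute each cross term:
  (4)(2) − (-2)(1) = 10
  (-2)(-1) − (-6)(2) = 14
  (-6)(-2) − (-4)(-1) = 8
  (-4)(-6) − (-3)(-2) = 18
  (-3)(-1) − (3)(-6) = 21
  (3)(1) − (4)(-1) = 7
Sum = 78, so (signed) Area = 78/2 = 39, |Area| = 39.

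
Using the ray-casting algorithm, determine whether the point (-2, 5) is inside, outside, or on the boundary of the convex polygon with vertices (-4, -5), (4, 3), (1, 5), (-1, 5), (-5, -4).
The point (-2, 5) lies strictly outside the polygon

Cast a horizontal ray to the right from the query point and count how many polygon edges it crosses (each edge strictly once or zero times, handled with the usual half-open convention). 
Parity of crossings → even ⇒ outside.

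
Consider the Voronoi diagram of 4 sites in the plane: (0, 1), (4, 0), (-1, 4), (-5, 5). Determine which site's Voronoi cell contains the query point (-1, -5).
Nearest site = (0, 1)

The Voronoi cell of site s contains exactly those query points closer to s than to any other site. Compute squared distances from q = (-1, -5) to each site:
  (0 − -1)² + (1 − -5)² = 37
  (4 − -1)² + (0 − -5)² = 50
  (-1 − -1)² + (4 − -5)² = 81
  (-5 − -1)² + (5 − -5)² = 116
Minimum is attained by (0, 1), so q lies in its Voronoi cell.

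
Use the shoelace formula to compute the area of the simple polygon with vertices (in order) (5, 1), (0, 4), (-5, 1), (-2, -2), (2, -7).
Area = 107/2

Shoelace formula: Area = (1/2) |Σ_i (x_i · y_{i+1} − x_{i+1} · y_i)| (indices mod n). Compute each cross term:
  (5)(4) − (0)(1) = 20
  (0)(1) − (-5)(4) = 20
  (-5)(-2) − (-2)(1) = 12
  (-2)(-7) − (2)(-2) = 18
  (2)(1) − (5)(-7) = 37
Sum = 107, so (signed) Area = 107/2 = 107/2, |Area| = 107/2.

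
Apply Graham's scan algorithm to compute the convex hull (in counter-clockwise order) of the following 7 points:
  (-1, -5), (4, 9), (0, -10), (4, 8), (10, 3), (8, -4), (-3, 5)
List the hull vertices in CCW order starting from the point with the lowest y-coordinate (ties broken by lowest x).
Hull (CCW) = [(0, -10), (8, -4), (10, 3), (4, 9), (-3, 5)]

Graham scan procedure:
  1. Find the pivot p₀ = point with lowest y (tie → lowest x): (0, -10).
  2. Sort the remaining points by polar angle around p₀.
  3. Walk through sorted points, maintaining a stack; pop the top while the last three entries make a non-left turn (cross product ≤ 0).
  4. Final stack is the convex hull in CCW order: (0, -10), (8, -4), (10, 3), (4, 9), (-3, 5).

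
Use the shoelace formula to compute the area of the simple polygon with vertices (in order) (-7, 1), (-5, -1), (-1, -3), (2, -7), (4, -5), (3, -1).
Area = 32

Shoelace formula: Area = (1/2) |Σ_i (x_i · y_{i+1} − x_{i+1} · y_i)| (indices mod n). Compute each cross term:
  (-7)(-1) − (-5)(1) = 12
  (-5)(-3) − (-1)(-1) = 14
  (-1)(-7) − (2)(-3) = 13
  (2)(-5) − (4)(-7) = 18
  (4)(-1) − (3)(-5) = 11
  (3)(1) − (-7)(-1) = -4
Sum = 64, so (signed) Area = 64/2 = 32, |Area| = 32.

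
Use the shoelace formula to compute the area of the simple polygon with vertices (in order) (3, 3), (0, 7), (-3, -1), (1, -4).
Area = 35

Shoelace formula: Area = (1/2) |Σ_i (x_i · y_{i+1} − x_{i+1} · y_i)| (indices mod n). Compute each cross term:
  (3)(7) − (0)(3) = 21
  (0)(-1) − (-3)(7) = 21
  (-3)(-4) − (1)(-1) = 13
  (1)(3) − (3)(-4) = 15
Sum = 70, so (signed) Area = 70/2 = 35, |Area| = 35.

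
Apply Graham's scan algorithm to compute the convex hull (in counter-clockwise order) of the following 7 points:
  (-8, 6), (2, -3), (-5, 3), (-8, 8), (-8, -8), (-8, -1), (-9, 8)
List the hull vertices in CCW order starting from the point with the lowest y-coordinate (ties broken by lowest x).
Hull (CCW) = [(-8, -8), (2, -3), (-8, 8), (-9, 8)]

Graham scan procedure:
  1. Find the pivot p₀ = point with lowest y (tie → lowest x): (-8, -8).
  2. Sort the remaining points by polar angle around p₀.
  3. Walk through sorted points, maintaining a stack; pop the top while the last three entries make a non-left turn (cross product ≤ 0).
  4. Final stack is the convex hull in CCW order: (-8, -8), (2, -3), (-8, 8), (-9, 8).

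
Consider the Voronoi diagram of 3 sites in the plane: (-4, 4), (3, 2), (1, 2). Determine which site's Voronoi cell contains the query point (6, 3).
Nearest site = (3, 2)

The Voronoi cell of site s contains exactly those query points closer to s than to any other site. Compute squared distances from q = (6, 3) to each site:
  (3 − 6)² + (2 − 3)² = 10
  (1 − 6)² + (2 − 3)² = 26
  (-4 − 6)² + (4 − 3)² = 101
Minimum is attained by (3, 2), so q lies in its Voronoi cell.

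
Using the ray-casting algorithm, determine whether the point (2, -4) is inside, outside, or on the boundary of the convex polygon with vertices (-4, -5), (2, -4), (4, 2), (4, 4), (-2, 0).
The point (2, -4) lies on the polygon boundary

Boundary check: the query satisfies the collinearity and bounding-box conditions for some polygon edge, so it lies exactly on the boundary.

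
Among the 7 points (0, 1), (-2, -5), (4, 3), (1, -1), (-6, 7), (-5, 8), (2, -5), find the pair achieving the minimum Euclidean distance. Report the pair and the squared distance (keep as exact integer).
Pair = ((-6, 7), (-5, 8)); squared distance = 2

Compute all C(7, 2) = 21 pairwise squared distances (x_i − x_j)² + (y_i − y_j)². The minimum is 2, attained by the pair ((-6, 7), (-5, 8)).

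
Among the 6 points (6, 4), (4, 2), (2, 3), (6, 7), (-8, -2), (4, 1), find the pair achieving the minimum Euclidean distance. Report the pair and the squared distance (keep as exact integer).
Pair = ((4, 2), (4, 1)); squared distance = 1

Compute all C(6, 2) = 15 pairwise squared distances (x_i − x_j)² + (y_i − y_j)². The minimum is 1, attained by the pair ((4, 2), (4, 1)).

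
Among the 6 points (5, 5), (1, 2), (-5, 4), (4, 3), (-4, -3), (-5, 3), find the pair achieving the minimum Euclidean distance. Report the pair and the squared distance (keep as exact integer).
Pair = ((-5, 4), (-5, 3)); squared distance = 1

Compute all C(6, 2) = 15 pairwise squared distances (x_i − x_j)² + (y_i − y_j)². The minimum is 1, attained by the pair ((-5, 4), (-5, 3)).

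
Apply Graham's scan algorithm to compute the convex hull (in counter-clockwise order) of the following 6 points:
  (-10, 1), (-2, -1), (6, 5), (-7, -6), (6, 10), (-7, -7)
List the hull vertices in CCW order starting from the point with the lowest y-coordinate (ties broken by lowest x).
Hull (CCW) = [(-7, -7), (6, 5), (6, 10), (-10, 1)]

Graham scan procedure:
  1. Find the pivot p₀ = point with lowest y (tie → lowest x): (-7, -7).
  2. Sort the remaining points by polar angle around p₀.
  3. Walk through sorted points, maintaining a stack; pop the top while the last three entries make a non-left turn (cross product ≤ 0).
  4. Final stack is the convex hull in CCW order: (-7, -7), (6, 5), (6, 10), (-10, 1).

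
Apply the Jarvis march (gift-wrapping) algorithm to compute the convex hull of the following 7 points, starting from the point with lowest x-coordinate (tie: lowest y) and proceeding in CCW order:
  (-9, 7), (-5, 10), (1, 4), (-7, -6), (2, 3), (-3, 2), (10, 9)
Hull (CCW) = [(-9, 7), (-7, -6), (10, 9), (-5, 10)]

Jarvis march: at each step, from the current hull vertex p, select the next vertex q as the point such that every other point lies strictly to the left of (or on) the directed line p → q. (Equivalently: for every other point r, the cross product (q − p) × (r − p) ≥ 0.)
Starting point (lowest x, tie lowest y): (-9, 7). Wrap until returning to start. Resulting hull: (-9, 7), (-7, -6), (10, 9), (-5, 10).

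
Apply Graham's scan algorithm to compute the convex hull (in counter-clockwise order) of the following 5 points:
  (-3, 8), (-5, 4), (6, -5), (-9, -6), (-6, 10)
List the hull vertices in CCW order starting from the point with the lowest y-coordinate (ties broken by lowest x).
Hull (CCW) = [(-9, -6), (6, -5), (-3, 8), (-6, 10)]

Graham scan procedure:
  1. Find the pivot p₀ = point with lowest y (tie → lowest x): (-9, -6).
  2. Sort the remaining points by polar angle around p₀.
  3. Walk through sorted points, maintaining a stack; pop the top while the last three entries make a non-left turn (cross product ≤ 0).
  4. Final stack is the convex hull in CCW order: (-9, -6), (6, -5), (-3, 8), (-6, 10).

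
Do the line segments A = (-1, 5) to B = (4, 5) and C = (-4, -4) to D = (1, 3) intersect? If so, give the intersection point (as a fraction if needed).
No (intersection of containing lines falls outside at least one segment)

Parametrize and solve: t = 24/35, s = 9/7. At least one of these is outside [0, 1], so the segments do not intersect.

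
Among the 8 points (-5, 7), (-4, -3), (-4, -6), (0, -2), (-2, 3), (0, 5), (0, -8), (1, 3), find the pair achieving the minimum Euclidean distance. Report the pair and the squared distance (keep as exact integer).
Pair = ((0, 5), (1, 3)); squared distance = 5

Compute all C(8, 2) = 28 pairwise squared distances (x_i − x_j)² + (y_i − y_j)². The minimum is 5, attained by the pair ((0, 5), (1, 3)).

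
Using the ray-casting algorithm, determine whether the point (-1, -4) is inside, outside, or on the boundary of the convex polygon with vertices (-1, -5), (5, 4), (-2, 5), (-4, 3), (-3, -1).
The point (-1, -4) lies strictly inside the polygon

Cast a horizontal ray to the right from the query point and count how many polygon edges it crosses (each edge strictly once or zero times, handled with the usual half-open convention). 
Parity of crossings → odd ⇒ inside.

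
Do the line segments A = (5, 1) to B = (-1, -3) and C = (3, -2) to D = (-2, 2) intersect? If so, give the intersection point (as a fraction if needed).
Yes; intersection at (41/22, -12/11) (t = 23/44 on AB, s = 5/22 on CD)

Parametrize AB as A + t(B − A) = (5 + -6 t, 1 + -4 t) and CD as C + s(D − C) = (3 + -5 s, -2 + 4 s). Solve the linear system for (t, s). Determinant = 44 ≠ 0, so a unique intersection of the containing lines exists. Solution: t = 23/44, s = 5/22 — both in [0, 1], so the segments cross. Intersection point: (41/22, -12/11).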